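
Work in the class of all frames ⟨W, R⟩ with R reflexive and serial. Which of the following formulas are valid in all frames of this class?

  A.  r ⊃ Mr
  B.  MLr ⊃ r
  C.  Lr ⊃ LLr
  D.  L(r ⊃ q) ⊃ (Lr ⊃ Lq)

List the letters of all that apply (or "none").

A, D

(A) the dual of axiom T: valid iff R is reflexive. Every such R is reflexive — valid.
(B) MLr ⊃ r is the dual of axiom B; it is valid on a frame exactly when R is symmetric. Such an R need not be symmetric, so not valid.
(C) Lr ⊃ LLr is axiom 4; it is valid on a frame exactly when R is transitive. Such an R need not be transitive, so not valid.
(D) this is just K, valid on every normal frame.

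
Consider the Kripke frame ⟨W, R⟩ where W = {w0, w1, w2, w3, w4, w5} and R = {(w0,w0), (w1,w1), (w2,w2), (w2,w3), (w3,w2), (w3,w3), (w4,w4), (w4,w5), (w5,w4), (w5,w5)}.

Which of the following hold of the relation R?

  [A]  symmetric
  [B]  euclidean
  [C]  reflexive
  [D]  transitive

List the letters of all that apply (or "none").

(A) symmetric: every R-edge is matched by its reverse.
(B) euclidean: any two R-successors of the same world are R-related.
(C) reflexive: each world relates to itself.
(D) transitive: R is closed under composition.

A, B, C, D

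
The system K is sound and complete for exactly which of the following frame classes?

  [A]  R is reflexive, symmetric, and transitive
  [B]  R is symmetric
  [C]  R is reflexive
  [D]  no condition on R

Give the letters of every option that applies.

(A) this class determines S5, not K.
(B) this class determines KB, not K.
(C) this class determines T (= KT), not K.
(D) K is sound and complete for exactly this class.

D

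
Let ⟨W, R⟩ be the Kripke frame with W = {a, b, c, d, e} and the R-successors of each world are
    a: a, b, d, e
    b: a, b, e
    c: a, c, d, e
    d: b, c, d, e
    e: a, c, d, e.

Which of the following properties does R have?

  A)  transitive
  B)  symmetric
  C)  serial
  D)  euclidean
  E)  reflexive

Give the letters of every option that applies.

C, E

(A) not transitive: a R d and d R c but not a R c.
(B) not symmetric: a R d but not d R a.
(C) serial: every world has an R-successor.
(D) not euclidean: a R b and a R d but not b R d.
(E) reflexive: each world relates to itself.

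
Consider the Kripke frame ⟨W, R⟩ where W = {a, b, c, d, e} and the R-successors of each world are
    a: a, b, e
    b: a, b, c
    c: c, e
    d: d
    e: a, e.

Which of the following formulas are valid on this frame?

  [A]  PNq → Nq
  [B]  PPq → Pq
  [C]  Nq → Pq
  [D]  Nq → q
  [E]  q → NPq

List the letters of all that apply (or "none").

C, D

R is reflexive: each world relates to itself.
R is not symmetric: b R c but not c R b.
R is not transitive: a R b and b R c but not a R c.
R is not euclidean: a R b and a R e but not b R e.
R is serial: every world has an R-successor.
(A) the dual of axiom 5: valid iff R is euclidean. R is not euclidean — not valid.
(B) the dual of axiom 4: valid iff R is transitive. R is not transitive — not valid.
(C) Nq → Pq (axiom D) characterises the serial frames. R is serial — valid.
(D) Nq → q is axiom T; it is valid on a frame exactly when R is reflexive. R is reflexive, so valid.
(E) q → NPq is axiom B, which corresponds to symmetry. R is not symmetric — not valid.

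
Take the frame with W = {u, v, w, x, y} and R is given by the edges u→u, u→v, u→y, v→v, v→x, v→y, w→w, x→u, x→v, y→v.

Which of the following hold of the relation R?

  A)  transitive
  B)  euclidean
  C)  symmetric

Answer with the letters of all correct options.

(A) not transitive: u R v and v R x but not u R x.
(B) not euclidean: u R v and u R u but not v R u.
(C) not symmetric: u R v but not v R u.

none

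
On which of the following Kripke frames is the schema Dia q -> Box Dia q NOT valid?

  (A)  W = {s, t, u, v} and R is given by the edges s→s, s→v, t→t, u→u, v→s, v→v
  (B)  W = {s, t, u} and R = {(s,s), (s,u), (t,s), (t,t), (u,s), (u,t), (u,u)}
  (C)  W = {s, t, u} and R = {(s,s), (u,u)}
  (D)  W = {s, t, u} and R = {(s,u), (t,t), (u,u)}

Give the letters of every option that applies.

The schema Dia q -> Box Dia q is axiom 5; it is valid on a frame iff R is euclidean.
(A) R is euclidean (any two R-successors of the same world are R-related), so the schema is valid here.
(B) R is not euclidean (t R s and t R t but not s R t), so the schema fails here.
(C) R is euclidean (any two R-successors of the same world are R-related), so the schema is valid here.
(D) R is euclidean (any two R-successors of the same world are R-related), so the schema is valid here.

B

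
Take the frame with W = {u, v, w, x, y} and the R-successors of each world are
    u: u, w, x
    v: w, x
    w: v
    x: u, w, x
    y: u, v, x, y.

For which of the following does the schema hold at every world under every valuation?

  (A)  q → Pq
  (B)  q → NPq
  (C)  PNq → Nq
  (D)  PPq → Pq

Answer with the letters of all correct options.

R is not reflexive: not v R v.
R is not symmetric: u R w but not w R u.
R is not transitive: u R w and w R v but not u R v.
R is not euclidean: u R w and u R u but not w R u.
(A) the dual of axiom T: valid iff R is reflexive. R is not reflexive — not valid.
(B) q → NPq is axiom B, which corresponds to symmetry. R is not symmetric — not valid.
(C) PNq → Nq is the dual of axiom 5; it is valid on a frame exactly when R is euclidean. R is not euclidean, so not valid.
(D) PPq → Pq is the dual of axiom 4, which corresponds to transitivity. R is not transitive — not valid.

none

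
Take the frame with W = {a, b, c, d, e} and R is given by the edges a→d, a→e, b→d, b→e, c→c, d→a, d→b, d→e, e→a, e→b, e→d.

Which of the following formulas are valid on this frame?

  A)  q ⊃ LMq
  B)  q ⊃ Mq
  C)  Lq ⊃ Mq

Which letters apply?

R is not reflexive: not a R a.
R is symmetric: every R-edge is matched by its reverse.
R is serial: every world has an R-successor.
(A) q ⊃ LMq (axiom B) characterises the symmetric frames. R is symmetric — valid.
(B) q ⊃ Mq is the dual of axiom T; it is valid on a frame exactly when R is reflexive. R is not reflexive, so not valid.
(C) Lq ⊃ Mq (axiom D) characterises the serial frames. R is serial — valid.

A, C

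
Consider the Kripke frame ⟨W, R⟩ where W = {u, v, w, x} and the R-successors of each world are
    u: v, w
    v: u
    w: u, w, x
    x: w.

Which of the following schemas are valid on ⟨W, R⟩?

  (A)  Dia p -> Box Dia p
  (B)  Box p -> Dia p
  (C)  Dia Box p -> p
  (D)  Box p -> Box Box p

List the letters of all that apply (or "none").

B, C

R is symmetric: every R-edge is matched by its reverse.
R is not transitive: u R v and v R u but not u R u.
R is not euclidean: u R v and u R w but not v R w.
R is serial: every world has an R-successor.
(A) Dia p -> Box Dia p is axiom 5; it is valid on a frame exactly when R is euclidean. R is not euclidean, so not valid.
(B) Box p -> Dia p (axiom D) characterises the serial frames. R is serial — valid.
(C) Dia Box p -> p is the dual of axiom B, which corresponds to symmetry. R is symmetric — valid.
(D) Box p -> Box Box p (axiom 4) characterises the transitive frames. R is not transitive — not valid.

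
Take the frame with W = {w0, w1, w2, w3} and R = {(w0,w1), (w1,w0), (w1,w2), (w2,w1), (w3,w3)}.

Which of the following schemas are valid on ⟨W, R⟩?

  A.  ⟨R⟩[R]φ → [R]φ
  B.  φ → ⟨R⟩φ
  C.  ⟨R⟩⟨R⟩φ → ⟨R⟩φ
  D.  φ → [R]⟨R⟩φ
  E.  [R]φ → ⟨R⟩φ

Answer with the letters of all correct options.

R is not reflexive: not w0 R w0.
R is symmetric: every R-edge is matched by its reverse.
R is not transitive: w0 R w1 and w1 R w0 but not w0 R w0.
R is not euclidean: w1 R w0 and w1 R w2 but not w0 R w2.
R is serial: every world has an R-successor.
(A) the dual of axiom 5: valid iff R is euclidean. R is not euclidean — not valid.
(B) φ → ⟨R⟩φ is the dual of axiom T, which corresponds to reflexivity. R is not reflexive — not valid.
(C) ⟨R⟩⟨R⟩φ → ⟨R⟩φ (the dual of axiom 4) characterises the transitive frames. R is not transitive — not valid.
(D) axiom B: valid iff R is symmetric. R is symmetric — valid.
(E) [R]φ → ⟨R⟩φ is axiom D; it is valid on a frame exactly when R is serial. R is serial, so valid.

D, E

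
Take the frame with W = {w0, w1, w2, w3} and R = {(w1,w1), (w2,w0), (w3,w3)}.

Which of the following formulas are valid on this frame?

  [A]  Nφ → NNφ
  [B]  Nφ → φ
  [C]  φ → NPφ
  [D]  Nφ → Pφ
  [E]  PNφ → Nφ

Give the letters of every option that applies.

A

R is not reflexive: not w0 R w0.
R is not symmetric: w2 R w0 but not w0 R w2.
R is transitive: R is closed under composition.
R is not euclidean: w2 R w0 and w2 R w0 but not w0 R w0.
R is not serial: w0 has no R-successor.
(A) Nφ → NNφ is axiom 4, which corresponds to transitivity. R is transitive — valid.
(B) Nφ → φ is axiom T, which corresponds to reflexivity. R is not reflexive — not valid.
(C) φ → NPφ (axiom B) characterises the symmetric frames. R is not symmetric — not valid.
(D) Nφ → Pφ is axiom D; it is valid on a frame exactly when R is serial. R is not serial, so not valid.
(E) PNφ → Nφ is the dual of axiom 5; it is valid on a frame exactly when R is euclidean. R is not euclidean, so not valid.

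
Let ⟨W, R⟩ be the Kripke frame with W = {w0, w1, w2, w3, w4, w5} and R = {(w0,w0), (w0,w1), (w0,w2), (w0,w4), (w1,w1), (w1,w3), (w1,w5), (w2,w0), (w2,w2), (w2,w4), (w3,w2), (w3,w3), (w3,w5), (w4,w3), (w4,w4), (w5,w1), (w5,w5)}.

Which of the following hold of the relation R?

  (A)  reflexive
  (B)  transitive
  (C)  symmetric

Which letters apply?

A

(A) reflexive: each world relates to itself.
(B) not transitive: w0 R w1 and w1 R w3 but not w0 R w3.
(C) not symmetric: w0 R w1 but not w1 R w0.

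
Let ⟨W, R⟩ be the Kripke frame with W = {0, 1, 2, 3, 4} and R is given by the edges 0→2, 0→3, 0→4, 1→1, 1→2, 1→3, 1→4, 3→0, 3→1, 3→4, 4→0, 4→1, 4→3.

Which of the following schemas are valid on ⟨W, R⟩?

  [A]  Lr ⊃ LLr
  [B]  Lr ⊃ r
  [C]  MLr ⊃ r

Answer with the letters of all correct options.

R is not reflexive: not 0 R 0.
R is not symmetric: 0 R 2 but not 2 R 0.
R is not transitive: 0 R 3 and 3 R 0 but not 0 R 0.
(A) axiom 4: valid iff R is transitive. R is not transitive — not valid.
(B) Lr ⊃ r is axiom T, which corresponds to reflexivity. R is not reflexive — not valid.
(C) MLr ⊃ r is the dual of axiom B; it is valid on a frame exactly when R is symmetric. R is not symmetric, so not valid.

none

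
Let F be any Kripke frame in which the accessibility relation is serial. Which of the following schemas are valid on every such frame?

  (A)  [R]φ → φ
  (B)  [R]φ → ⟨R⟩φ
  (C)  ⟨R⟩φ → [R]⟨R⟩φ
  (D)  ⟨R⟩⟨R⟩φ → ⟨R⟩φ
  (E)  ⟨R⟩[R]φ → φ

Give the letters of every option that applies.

(A) [R]φ → φ (axiom T) characterises the reflexive frames. Such an R need not be reflexive — not valid.
(B) [R]φ → ⟨R⟩φ (axiom D) characterises the serial frames. Every such R is serial — valid.
(C) ⟨R⟩φ → [R]⟨R⟩φ is axiom 5; it is valid on a frame exactly when R is euclidean. Such an R need not be euclidean, so not valid.
(D) ⟨R⟩⟨R⟩φ → ⟨R⟩φ (the dual of axiom 4) characterises the transitive frames. Such an R need not be transitive — not valid.
(E) ⟨R⟩[R]φ → φ is the dual of axiom B; it is valid on a frame exactly when R is symmetric. Such an R need not be symmetric, so not valid.

B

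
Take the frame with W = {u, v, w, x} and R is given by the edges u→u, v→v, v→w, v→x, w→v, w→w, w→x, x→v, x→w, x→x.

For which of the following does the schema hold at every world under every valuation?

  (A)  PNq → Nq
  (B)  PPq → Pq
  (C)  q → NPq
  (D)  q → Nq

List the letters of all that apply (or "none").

R is symmetric: every R-edge is matched by its reverse.
R is transitive: R is closed under composition.
R is euclidean: any two R-successors of the same world are R-related.
R is not a subset of the identity: v R w with v ≠ w.
(A) the dual of axiom 5: valid iff R is euclidean. R is euclidean — valid.
(B) PPq → Pq is the dual of axiom 4; it is valid on a frame exactly when R is transitive. R is transitive, so valid.
(C) axiom B: valid iff R is symmetric. R is symmetric — valid.
(D) q → Nq is valid only on frames where every R-edge is a self-loop. Here R ⊄ identity — not valid.

A, B, C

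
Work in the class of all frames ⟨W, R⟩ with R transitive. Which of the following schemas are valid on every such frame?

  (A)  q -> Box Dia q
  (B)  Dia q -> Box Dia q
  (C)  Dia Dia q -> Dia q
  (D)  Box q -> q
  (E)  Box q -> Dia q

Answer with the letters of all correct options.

(A) q -> Box Dia q is axiom B; it is valid on a frame exactly when R is symmetric. Such an R need not be symmetric, so not valid.
(B) Dia q -> Box Dia q is axiom 5, which corresponds to the euclidean property. Such an R need not be euclidean — not valid.
(C) Dia Dia q -> Dia q is the dual of axiom 4, which corresponds to transitivity. Every such R is transitive — valid.
(D) Box q -> q (axiom T) characterises the reflexive frames. Such an R need not be reflexive — not valid.
(E) Box q -> Dia q is axiom D, which corresponds to seriality. Such an R need not be serial — not valid.

C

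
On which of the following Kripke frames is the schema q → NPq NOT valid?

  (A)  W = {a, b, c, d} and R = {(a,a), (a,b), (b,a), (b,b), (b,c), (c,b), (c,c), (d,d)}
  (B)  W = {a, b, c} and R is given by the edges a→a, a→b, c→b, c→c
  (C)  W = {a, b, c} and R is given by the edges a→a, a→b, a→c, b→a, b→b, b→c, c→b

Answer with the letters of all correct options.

B, C

The schema q → NPq is axiom B; it is valid on a frame iff R is symmetric.
(A) R is symmetric (every R-edge is matched by its reverse), so the schema is valid here.
(B) R is not symmetric (a R b but not b R a), so the schema fails here.
(C) R is not symmetric (a R c but not c R a), so the schema fails here.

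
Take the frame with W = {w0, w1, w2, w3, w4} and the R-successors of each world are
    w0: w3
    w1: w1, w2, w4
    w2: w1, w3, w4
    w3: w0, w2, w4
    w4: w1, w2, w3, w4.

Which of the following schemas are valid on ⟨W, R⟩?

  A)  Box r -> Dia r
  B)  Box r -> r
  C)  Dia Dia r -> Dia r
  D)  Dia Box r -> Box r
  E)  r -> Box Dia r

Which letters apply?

R is not reflexive: not w0 R w0.
R is symmetric: every R-edge is matched by its reverse.
R is not transitive: w0 R w3 and w3 R w0 but not w0 R w0.
R is not euclidean: w2 R w1 and w2 R w3 but not w1 R w3.
R is serial: every world has an R-successor.
(A) Box r -> Dia r (axiom D) characterises the serial frames. R is serial — valid.
(B) Box r -> r is axiom T; it is valid on a frame exactly when R is reflexive. R is not reflexive, so not valid.
(C) Dia Dia r -> Dia r (the dual of axiom 4) characterises the transitive frames. R is not transitive — not valid.
(D) Dia Box r -> Box r (the dual of axiom 5) characterises the euclidean frames. R is not euclidean — not valid.
(E) r -> Box Dia r (axiom B) characterises the symmetric frames. R is symmetric — valid.

A, E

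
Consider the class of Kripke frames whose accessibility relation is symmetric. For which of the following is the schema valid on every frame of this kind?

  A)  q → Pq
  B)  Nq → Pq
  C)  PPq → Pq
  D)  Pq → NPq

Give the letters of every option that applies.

(A) the dual of axiom T: valid iff R is reflexive. Such an R need not be reflexive — not valid.
(B) axiom D: valid iff R is serial. Such an R need not be serial — not valid.
(C) PPq → Pq (the dual of axiom 4) characterises the transitive frames. Such an R need not be transitive — not valid.
(D) axiom 5: valid iff R is euclidean. Such an R need not be euclidean — not valid.

none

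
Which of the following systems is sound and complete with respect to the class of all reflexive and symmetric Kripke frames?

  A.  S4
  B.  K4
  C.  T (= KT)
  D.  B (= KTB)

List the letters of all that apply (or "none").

(A) S4 is determined by the class of reflexive and transitive frames.
(B) K4 is determined by the class of transitive frames.
(C) T (= KT) is determined by the class of reflexive frames.
(D) B (= KTB) is determined by exactly this class.

D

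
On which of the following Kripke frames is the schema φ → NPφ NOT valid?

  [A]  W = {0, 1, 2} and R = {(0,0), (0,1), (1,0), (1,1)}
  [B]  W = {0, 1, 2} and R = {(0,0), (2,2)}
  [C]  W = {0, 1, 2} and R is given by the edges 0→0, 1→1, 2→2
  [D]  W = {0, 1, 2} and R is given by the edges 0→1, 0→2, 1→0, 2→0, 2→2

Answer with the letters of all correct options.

The schema φ → NPφ is axiom B; it is valid on a frame iff R is symmetric.
(A) R is symmetric (every R-edge is matched by its reverse), so the schema is valid here.
(B) R is symmetric (every R-edge is matched by its reverse), so the schema is valid here.
(C) R is symmetric (every R-edge is matched by its reverse), so the schema is valid here.
(D) R is symmetric (every R-edge is matched by its reverse), so the schema is valid here.

none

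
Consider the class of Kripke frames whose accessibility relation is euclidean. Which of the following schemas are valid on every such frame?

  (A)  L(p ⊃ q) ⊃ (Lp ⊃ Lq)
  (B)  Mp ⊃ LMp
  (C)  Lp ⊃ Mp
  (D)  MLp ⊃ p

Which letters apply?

(A) L(p ⊃ q) ⊃ (Lp ⊃ Lq) is axiom K, valid on every Kripke frame — valid.
(B) Mp ⊃ LMp is axiom 5, which corresponds to the euclidean property. Every such R is euclidean — valid.
(C) axiom D: valid iff R is serial. Such an R need not be serial — not valid.
(D) MLp ⊃ p is the dual of axiom B; it is valid on a frame exactly when R is symmetric. Such an R need not be symmetric, so not valid.

A, B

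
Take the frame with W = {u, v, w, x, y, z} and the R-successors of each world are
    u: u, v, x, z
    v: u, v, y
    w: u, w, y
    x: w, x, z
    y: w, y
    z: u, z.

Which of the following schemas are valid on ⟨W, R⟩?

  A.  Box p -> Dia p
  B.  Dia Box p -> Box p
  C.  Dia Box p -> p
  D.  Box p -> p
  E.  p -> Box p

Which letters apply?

A, D

R is reflexive: each world relates to itself.
R is not symmetric: u R x but not x R u.
R is not euclidean: u R v and u R x but not v R x.
R is serial: every world has an R-successor.
R is not a subset of the identity: u R v with u ≠ v.
(A) Box p -> Dia p is axiom D, which corresponds to seriality. R is serial — valid.
(B) Dia Box p -> Box p is the dual of axiom 5, which corresponds to the euclidean property. R is not euclidean — not valid.
(C) Dia Box p -> p (the dual of axiom B) characterises the symmetric frames. R is not symmetric — not valid.
(D) axiom T: valid iff R is reflexive. R is reflexive — valid.
(E) p -> Box p (equivalent to ◇p→p) corresponds to R being a subset of the identity. Here R ⊄ identity, so not valid.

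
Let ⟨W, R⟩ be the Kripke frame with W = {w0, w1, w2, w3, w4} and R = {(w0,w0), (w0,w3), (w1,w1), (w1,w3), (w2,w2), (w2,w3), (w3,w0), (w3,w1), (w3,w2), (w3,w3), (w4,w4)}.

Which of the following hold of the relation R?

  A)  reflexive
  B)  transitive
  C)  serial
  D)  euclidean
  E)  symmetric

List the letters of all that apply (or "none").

(A) reflexive: each world relates to itself.
(B) not transitive: w0 R w3 and w3 R w1 but not w0 R w1.
(C) serial: every world has an R-successor.
(D) not euclidean: w3 R w0 and w3 R w1 but not w0 R w1.
(E) symmetric: every R-edge is matched by its reverse.

A, C, E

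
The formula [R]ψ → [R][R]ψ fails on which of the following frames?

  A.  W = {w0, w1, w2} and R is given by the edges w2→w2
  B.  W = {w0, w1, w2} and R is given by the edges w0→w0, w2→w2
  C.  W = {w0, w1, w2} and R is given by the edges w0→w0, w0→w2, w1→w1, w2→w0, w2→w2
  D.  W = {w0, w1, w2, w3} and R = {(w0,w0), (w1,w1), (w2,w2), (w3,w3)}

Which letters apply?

The schema [R]ψ → [R][R]ψ is axiom 4; it is valid on a frame iff R is transitive.
(A) R is transitive (R is closed under composition), so the schema is valid here.
(B) R is transitive (R is closed under composition), so the schema is valid here.
(C) R is transitive (R is closed under composition), so the schema is valid here.
(D) R is transitive (R is closed under composition), so the schema is valid here.

none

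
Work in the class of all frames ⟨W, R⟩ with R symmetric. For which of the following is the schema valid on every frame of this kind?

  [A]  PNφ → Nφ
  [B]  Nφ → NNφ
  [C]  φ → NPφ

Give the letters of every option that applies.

(A) PNφ → Nφ is the dual of axiom 5; it is valid on a frame exactly when R is euclidean. Such an R need not be euclidean, so not valid.
(B) Nφ → NNφ is axiom 4; it is valid on a frame exactly when R is transitive. Such an R need not be transitive, so not valid.
(C) axiom B: valid iff R is symmetric. Every such R is symmetric — valid.

C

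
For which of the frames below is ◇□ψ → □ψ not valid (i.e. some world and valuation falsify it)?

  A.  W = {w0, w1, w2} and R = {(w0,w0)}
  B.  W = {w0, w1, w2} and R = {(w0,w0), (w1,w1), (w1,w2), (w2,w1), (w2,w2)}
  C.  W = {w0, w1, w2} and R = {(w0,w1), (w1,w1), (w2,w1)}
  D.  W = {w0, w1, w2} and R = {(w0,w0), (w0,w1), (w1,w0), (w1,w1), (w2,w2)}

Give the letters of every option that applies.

The schema ◇□ψ → □ψ is the dual of axiom 5; it is valid on a frame iff R is euclidean.
(A) R is euclidean (any two R-successors of the same world are R-related), so the schema is valid here.
(B) R is euclidean (any two R-successors of the same world are R-related), so the schema is valid here.
(C) R is euclidean (any two R-successors of the same world are R-related), so the schema is valid here.
(D) R is euclidean (any two R-successors of the same world are R-related), so the schema is valid here.

none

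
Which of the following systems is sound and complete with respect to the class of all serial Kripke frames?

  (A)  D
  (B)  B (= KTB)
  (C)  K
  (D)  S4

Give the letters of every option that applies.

A

(A) D is determined by exactly this class.
(B) B (= KTB) is determined by the class of reflexive and symmetric frames.
(C) K is determined by the class of arbitrary frames.
(D) S4 is determined by the class of reflexive and transitive frames.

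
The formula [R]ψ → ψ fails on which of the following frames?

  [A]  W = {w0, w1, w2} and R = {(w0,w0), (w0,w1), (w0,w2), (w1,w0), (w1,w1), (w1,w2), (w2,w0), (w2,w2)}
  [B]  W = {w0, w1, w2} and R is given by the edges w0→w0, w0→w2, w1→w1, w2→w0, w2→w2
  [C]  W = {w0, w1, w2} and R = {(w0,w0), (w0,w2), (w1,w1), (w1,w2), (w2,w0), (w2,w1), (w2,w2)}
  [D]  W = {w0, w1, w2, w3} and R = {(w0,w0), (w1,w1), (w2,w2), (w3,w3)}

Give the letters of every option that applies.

The schema [R]ψ → ψ is axiom T; it is valid on a frame iff R is reflexive.
(A) R is reflexive (each world relates to itself), so the schema is valid here.
(B) R is reflexive (each world relates to itself), so the schema is valid here.
(C) R is reflexive (each world relates to itself), so the schema is valid here.
(D) R is reflexive (each world relates to itself), so the schema is valid here.

none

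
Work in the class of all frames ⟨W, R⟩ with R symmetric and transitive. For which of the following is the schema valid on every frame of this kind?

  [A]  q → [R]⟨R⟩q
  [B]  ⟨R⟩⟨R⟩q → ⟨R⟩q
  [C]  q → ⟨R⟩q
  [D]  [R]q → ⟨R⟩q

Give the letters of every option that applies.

A symmetric transitive relation is euclidean (uRv and uRw give vRu by symmetry, then vRw by transitivity).
(A) axiom B: valid iff R is symmetric. Every such R is symmetric — valid.
(B) ⟨R⟩⟨R⟩q → ⟨R⟩q is the dual of axiom 4, which corresponds to transitivity. Every such R is transitive — valid.
(C) q → ⟨R⟩q is the dual of axiom T; it is valid on a frame exactly when R is reflexive. Such an R need not be reflexive, so not valid.
(D) [R]q → ⟨R⟩q (axiom D) characterises the serial frames. Such an R need not be serial — not valid.

A, B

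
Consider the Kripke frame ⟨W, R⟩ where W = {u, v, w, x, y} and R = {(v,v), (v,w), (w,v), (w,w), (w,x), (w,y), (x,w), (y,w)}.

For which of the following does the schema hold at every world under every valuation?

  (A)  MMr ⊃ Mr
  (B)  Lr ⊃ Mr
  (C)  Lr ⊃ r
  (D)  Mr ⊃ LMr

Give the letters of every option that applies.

R is not reflexive: not u R u.
R is not transitive: v R w and w R x but not v R x.
R is not euclidean: w R v and w R x but not v R x.
R is not serial: u has no R-successor.
(A) MMr ⊃ Mr is the dual of axiom 4; it is valid on a frame exactly when R is transitive. R is not transitive, so not valid.
(B) axiom D: valid iff R is serial. R is not serial — not valid.
(C) Lr ⊃ r is axiom T, which corresponds to reflexivity. R is not reflexive — not valid.
(D) Mr ⊃ LMr is axiom 5, which corresponds to the euclidean property. R is not euclidean — not valid.

none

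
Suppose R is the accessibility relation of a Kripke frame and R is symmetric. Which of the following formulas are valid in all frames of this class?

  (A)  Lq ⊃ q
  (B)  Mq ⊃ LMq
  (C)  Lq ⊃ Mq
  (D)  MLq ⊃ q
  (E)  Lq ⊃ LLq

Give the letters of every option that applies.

D

(A) Lq ⊃ q is axiom T; it is valid on a frame exactly when R is reflexive. Such an R need not be reflexive, so not valid.
(B) Mq ⊃ LMq (axiom 5) characterises the euclidean frames. Such an R need not be euclidean — not valid.
(C) Lq ⊃ Mq (axiom D) characterises the serial frames. Such an R need not be serial — not valid.
(D) MLq ⊃ q is the dual of axiom B; it is valid on a frame exactly when R is symmetric. Every such R is symmetric, so valid.
(E) Lq ⊃ LLq is axiom 4; it is valid on a frame exactly when R is transitive. Such an R need not be transitive, so not valid.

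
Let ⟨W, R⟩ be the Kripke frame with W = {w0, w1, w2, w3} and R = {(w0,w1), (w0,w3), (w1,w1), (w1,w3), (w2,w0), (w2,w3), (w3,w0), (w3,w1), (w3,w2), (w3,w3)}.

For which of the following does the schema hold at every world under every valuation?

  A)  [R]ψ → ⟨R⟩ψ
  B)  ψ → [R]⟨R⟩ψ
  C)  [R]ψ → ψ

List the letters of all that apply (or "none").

A

R is not reflexive: not w0 R w0.
R is not symmetric: w0 R w1 but not w1 R w0.
R is serial: every world has an R-successor.
(A) [R]ψ → ⟨R⟩ψ is axiom D, which corresponds to seriality. R is serial — valid.
(B) axiom B: valid iff R is symmetric. R is not symmetric — not valid.
(C) [R]ψ → ψ is axiom T, which corresponds to reflexivity. R is not reflexive — not valid.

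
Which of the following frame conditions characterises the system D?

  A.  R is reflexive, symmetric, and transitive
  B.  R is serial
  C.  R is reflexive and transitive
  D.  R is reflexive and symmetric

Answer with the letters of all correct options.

(A) this class determines S5, not D.
(B) D is sound and complete for exactly this class.
(C) this class determines S4, not D.
(D) this class determines B (= KTB), not D.

B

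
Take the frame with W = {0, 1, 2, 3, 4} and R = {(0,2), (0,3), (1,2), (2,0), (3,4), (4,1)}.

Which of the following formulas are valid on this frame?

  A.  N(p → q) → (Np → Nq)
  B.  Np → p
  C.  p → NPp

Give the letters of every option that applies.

A

R is not reflexive: not 0 R 0.
R is not symmetric: 0 R 3 but not 3 R 0.
(A) this is just K, valid on every normal frame.
(B) Np → p is axiom T, which corresponds to reflexivity. R is not reflexive — not valid.
(C) p → NPp is axiom B, which corresponds to symmetry. R is not symmetric — not valid.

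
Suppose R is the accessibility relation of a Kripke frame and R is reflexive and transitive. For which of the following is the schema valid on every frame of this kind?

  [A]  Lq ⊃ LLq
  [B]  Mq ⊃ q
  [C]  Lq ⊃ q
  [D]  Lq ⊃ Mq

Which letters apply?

A, C, D

Reflexive relations are serial.
(A) axiom 4: valid iff R is transitive. Every such R is transitive — valid.
(B) Mq ⊃ q is valid only on frames where every R-edge is a self-loop. Such an R need not be a subset of the identity — not valid.
(C) axiom T: valid iff R is reflexive. Every such R is reflexive — valid.
(D) Lq ⊃ Mq (axiom D) characterises the serial frames. Every such R is serial — valid.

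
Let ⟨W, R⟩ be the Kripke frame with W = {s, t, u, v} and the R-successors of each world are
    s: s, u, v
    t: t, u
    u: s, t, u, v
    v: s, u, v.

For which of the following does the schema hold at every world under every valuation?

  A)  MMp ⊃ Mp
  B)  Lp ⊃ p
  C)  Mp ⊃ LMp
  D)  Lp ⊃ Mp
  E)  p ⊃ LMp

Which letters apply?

B, D, E

R is reflexive: each world relates to itself.
R is symmetric: every R-edge is matched by its reverse.
R is not transitive: s R u and u R t but not s R t.
R is not euclidean: u R s and u R t but not s R t.
R is serial: every world has an R-successor.
(A) MMp ⊃ Mp is the dual of axiom 4; it is valid on a frame exactly when R is transitive. R is not transitive, so not valid.
(B) axiom T: valid iff R is reflexive. R is reflexive — valid.
(C) Mp ⊃ LMp is axiom 5; it is valid on a frame exactly when R is euclidean. R is not euclidean, so not valid.
(D) Lp ⊃ Mp (axiom D) characterises the serial frames. R is serial — valid.
(E) axiom B: valid iff R is symmetric. R is symmetric — valid.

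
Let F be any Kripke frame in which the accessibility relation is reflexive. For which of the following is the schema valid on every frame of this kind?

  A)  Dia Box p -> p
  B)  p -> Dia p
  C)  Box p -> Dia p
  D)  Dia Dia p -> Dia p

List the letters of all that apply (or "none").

B, C

A reflexive relation is serial.
(A) Dia Box p -> p is the dual of axiom B, which corresponds to symmetry. Such an R need not be symmetric — not valid.
(B) p -> Dia p (the dual of axiom T) characterises the reflexive frames. Every such R is reflexive — valid.
(C) Box p -> Dia p is axiom D, which corresponds to seriality. Every such R is serial — valid.
(D) Dia Dia p -> Dia p (the dual of axiom 4) characterises the transitive frames. Such an R need not be transitive — not valid.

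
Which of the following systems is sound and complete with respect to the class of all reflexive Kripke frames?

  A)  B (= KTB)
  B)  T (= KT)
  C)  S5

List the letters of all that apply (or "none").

(A) B (= KTB) is determined by the class of reflexive and symmetric frames.
(B) T (= KT) is determined by exactly this class.
(C) S5 is determined by the class of reflexive, symmetric, and transitive frames.

B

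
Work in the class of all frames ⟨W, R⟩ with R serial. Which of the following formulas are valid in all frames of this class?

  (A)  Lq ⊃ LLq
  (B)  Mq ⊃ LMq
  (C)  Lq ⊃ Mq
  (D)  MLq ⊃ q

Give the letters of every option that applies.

C

(A) axiom 4: valid iff R is transitive. Such an R need not be transitive — not valid.
(B) axiom 5: valid iff R is euclidean. Such an R need not be euclidean — not valid.
(C) axiom D: valid iff R is serial. Every such R is serial — valid.
(D) the dual of axiom B: valid iff R is symmetric. Such an R need not be symmetric — not valid.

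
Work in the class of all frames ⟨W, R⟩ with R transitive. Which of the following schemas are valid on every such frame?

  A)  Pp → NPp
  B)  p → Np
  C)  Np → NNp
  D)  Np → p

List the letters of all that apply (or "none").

C

(A) Pp → NPp is axiom 5; it is valid on a frame exactly when R is euclidean. Such an R need not be euclidean, so not valid.
(B) p → Np is valid only on frames where every R-edge is a self-loop. Such an R need not be a subset of the identity — not valid.
(C) Np → NNp is axiom 4, which corresponds to transitivity. Every such R is transitive — valid.
(D) axiom T: valid iff R is reflexive. Such an R need not be reflexive — not valid.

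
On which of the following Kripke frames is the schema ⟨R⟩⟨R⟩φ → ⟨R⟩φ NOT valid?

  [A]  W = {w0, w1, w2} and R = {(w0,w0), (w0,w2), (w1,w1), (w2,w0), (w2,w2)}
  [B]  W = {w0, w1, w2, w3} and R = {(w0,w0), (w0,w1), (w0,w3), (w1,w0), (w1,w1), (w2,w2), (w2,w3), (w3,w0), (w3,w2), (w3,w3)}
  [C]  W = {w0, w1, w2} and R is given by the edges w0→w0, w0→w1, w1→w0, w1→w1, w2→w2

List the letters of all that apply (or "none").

B

The schema ⟨R⟩⟨R⟩φ → ⟨R⟩φ is the dual of axiom 4; it is valid on a frame iff R is transitive.
(A) R is transitive (R is closed under composition), so the schema is valid here.
(B) R is not transitive (w0 R w3 and w3 R w2 but not w0 R w2), so the schema fails here.
(C) R is transitive (R is closed under composition), so the schema is valid here.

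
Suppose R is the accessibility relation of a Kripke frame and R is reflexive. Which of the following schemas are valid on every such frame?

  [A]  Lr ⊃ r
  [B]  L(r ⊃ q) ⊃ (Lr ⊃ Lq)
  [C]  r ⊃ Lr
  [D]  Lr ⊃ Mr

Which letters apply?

A reflexive relation is serial.
(A) Lr ⊃ r is axiom T, which corresponds to reflexivity. Every such R is reflexive — valid.
(B) L(r ⊃ q) ⊃ (Lr ⊃ Lq) is the K axiom; it holds on all frames — valid.
(C) r ⊃ Lr (equivalent to ◇p→p) corresponds to R being a subset of the identity. Such an R need not be a subset of the identity, so not valid.
(D) Lr ⊃ Mr is axiom D, which corresponds to seriality. Every such R is serial — valid.

A, B, D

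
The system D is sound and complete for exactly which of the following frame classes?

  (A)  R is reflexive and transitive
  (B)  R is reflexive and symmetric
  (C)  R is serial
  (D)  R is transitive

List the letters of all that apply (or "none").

C

(A) this class determines S4, not D.
(B) this class determines B (= KTB), not D.
(C) D is sound and complete for exactly this class.
(D) this class determines K4, not D.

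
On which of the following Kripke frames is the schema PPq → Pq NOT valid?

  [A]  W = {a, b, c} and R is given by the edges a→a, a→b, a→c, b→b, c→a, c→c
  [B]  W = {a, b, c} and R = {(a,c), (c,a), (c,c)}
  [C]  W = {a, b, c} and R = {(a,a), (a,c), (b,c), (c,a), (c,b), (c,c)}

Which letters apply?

The schema PPq → Pq is the dual of axiom 4; it is valid on a frame iff R is transitive.
(A) R is not transitive (c R a and a R b but not c R b), so the schema fails here.
(B) R is not transitive (a R c and c R a but not a R a), so the schema fails here.
(C) R is not transitive (a R c and c R b but not a R b), so the schema fails here.

A, B, C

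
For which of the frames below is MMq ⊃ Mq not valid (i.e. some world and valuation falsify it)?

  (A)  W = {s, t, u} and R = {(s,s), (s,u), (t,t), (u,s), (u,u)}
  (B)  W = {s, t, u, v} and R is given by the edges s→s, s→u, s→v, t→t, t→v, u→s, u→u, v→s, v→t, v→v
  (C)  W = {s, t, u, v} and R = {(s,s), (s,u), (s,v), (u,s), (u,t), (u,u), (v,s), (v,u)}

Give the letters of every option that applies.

B, C

The schema MMq ⊃ Mq is the dual of axiom 4; it is valid on a frame iff R is transitive.
(A) R is transitive (R is closed under composition), so the schema is valid here.
(B) R is not transitive (s R v and v R t but not s R t), so the schema fails here.
(C) R is not transitive (s R u and u R t but not s R t), so the schema fails here.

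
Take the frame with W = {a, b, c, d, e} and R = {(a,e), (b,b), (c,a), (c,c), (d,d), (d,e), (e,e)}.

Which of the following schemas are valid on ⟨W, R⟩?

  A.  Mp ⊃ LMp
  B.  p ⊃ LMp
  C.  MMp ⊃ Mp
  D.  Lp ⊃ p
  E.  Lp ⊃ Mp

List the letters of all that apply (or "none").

E

R is not reflexive: not a R a.
R is not symmetric: a R e but not e R a.
R is not transitive: c R a and a R e but not c R e.
R is not euclidean: c R a and c R c but not a R c.
R is serial: every world has an R-successor.
(A) Mp ⊃ LMp (axiom 5) characterises the euclidean frames. R is not euclidean — not valid.
(B) p ⊃ LMp is axiom B; it is valid on a frame exactly when R is symmetric. R is not symmetric, so not valid.
(C) MMp ⊃ Mp is the dual of axiom 4, which corresponds to transitivity. R is not transitive — not valid.
(D) axiom T: valid iff R is reflexive. R is not reflexive — not valid.
(E) Lp ⊃ Mp is axiom D; it is valid on a frame exactly when R is serial. R is serial, so valid.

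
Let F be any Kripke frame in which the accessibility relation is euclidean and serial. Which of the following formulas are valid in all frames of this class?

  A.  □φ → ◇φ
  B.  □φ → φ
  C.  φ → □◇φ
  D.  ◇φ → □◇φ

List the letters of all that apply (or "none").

(A) axiom D: valid iff R is serial. Every such R is serial — valid.
(B) □φ → φ is axiom T, which corresponds to reflexivity. Such an R need not be reflexive — not valid.
(C) φ → □◇φ is axiom B; it is valid on a frame exactly when R is symmetric. Such an R need not be symmetric, so not valid.
(D) ◇φ → □◇φ (axiom 5) characterises the euclidean frames. Every such R is euclidean — valid.

A, D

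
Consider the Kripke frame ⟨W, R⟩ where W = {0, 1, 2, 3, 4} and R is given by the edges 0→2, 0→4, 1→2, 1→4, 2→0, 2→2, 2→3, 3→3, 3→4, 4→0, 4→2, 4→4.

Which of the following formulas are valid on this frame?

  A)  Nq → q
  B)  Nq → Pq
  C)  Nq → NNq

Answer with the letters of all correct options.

B

R is not reflexive: not 0 R 0.
R is not transitive: 0 R 2 and 2 R 0 but not 0 R 0.
R is serial: every world has an R-successor.
(A) Nq → q is axiom T, which corresponds to reflexivity. R is not reflexive — not valid.
(B) Nq → Pq is axiom D; it is valid on a frame exactly when R is serial. R is serial, so valid.
(C) Nq → NNq (axiom 4) characterises the transitive frames. R is not transitive — not valid.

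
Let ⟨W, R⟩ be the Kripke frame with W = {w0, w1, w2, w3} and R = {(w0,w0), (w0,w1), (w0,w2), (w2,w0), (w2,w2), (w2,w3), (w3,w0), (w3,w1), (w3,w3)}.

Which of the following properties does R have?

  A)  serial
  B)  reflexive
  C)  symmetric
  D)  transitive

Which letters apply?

none

(A) not serial: w1 has no R-successor.
(B) not reflexive: not w1 R w1.
(C) not symmetric: w0 R w1 but not w1 R w0.
(D) not transitive: w0 R w2 and w2 R w3 but not w0 R w3.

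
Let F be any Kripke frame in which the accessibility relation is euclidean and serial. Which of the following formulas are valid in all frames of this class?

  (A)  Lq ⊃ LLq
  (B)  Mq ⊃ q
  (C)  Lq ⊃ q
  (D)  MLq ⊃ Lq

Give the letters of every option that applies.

D

(A) axiom 4: valid iff R is transitive. Such an R need not be transitive — not valid.
(B) Mq ⊃ q is the converse of T; it holds exactly when R ⊆ identity. Such an R need not be a subset of the identity — not valid.
(C) axiom T: valid iff R is reflexive. Such an R need not be reflexive — not valid.
(D) MLq ⊃ Lq is the dual of axiom 5; it is valid on a frame exactly when R is euclidean. Every such R is euclidean, so valid.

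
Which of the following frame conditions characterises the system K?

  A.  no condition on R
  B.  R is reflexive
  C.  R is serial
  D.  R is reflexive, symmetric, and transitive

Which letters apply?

(A) K is sound and complete for exactly this class.
(B) this class determines T (= KT), not K.
(C) this class determines D, not K.
(D) this class determines S5, not K.

A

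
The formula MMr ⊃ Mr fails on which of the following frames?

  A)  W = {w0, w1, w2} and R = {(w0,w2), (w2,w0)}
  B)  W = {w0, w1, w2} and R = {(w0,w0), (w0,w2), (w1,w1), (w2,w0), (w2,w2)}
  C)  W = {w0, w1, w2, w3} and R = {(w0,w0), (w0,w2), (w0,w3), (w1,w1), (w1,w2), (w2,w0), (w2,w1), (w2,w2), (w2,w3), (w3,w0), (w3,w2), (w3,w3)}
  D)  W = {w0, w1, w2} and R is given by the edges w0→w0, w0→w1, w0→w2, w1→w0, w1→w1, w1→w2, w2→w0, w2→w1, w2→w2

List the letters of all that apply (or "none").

The schema MMr ⊃ Mr is the dual of axiom 4; it is valid on a frame iff R is transitive.
(A) R is not transitive (w0 R w2 and w2 R w0 but not w0 R w0), so the schema fails here.
(B) R is transitive (R is closed under composition), so the schema is valid here.
(C) R is not transitive (w0 R w2 and w2 R w1 but not w0 R w1), so the schema fails here.
(D) R is transitive (R is closed under composition), so the schema is valid here.

A, C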